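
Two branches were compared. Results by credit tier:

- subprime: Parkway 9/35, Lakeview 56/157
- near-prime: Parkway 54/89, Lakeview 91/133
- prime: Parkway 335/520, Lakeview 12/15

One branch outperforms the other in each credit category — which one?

Lakeview

Subprime: Parkway 9/35 = 25.7%, Lakeview 56/157 = 35.7% → Lakeview
Near-prime: Parkway 54/89 = 60.7%, Lakeview 91/133 = 68.4% → Lakeview
Prime: Parkway 335/520 = 64.4%, Lakeview 12/15 = 80.0% → Lakeview
Lakeview has the higher rate in all 3 groups.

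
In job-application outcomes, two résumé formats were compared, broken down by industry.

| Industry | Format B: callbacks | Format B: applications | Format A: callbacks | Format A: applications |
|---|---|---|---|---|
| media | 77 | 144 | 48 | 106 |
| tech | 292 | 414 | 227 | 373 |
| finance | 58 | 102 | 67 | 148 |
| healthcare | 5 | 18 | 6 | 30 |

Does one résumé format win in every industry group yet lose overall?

Media: Format B 77/144 = 53.5%, Format A 48/106 = 45.3% → Format B
Tech: Format B 292/414 = 70.5%, Format A 227/373 = 60.9% → Format B
Finance: Format B 58/102 = 56.9%, Format A 67/148 = 45.3% → Format B
Healthcare: Format B 5/18 = 27.8%, Format A 6/30 = 20.0% → Format B
Overall: Format B 432/678 = 63.7%, Format A 348/657 = 53.0% → Format B
Format B wins overall and in every industry group — no reversal.

No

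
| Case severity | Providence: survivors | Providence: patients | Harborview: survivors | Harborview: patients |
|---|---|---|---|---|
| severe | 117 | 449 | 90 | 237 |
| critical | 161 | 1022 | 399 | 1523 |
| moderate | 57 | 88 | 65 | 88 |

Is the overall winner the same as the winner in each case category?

Yes

Severe: Providence 117/449 = 26.1%, Harborview 90/237 = 38.0% → Harborview
Critical: Providence 161/1022 = 15.8%, Harborview 399/1523 = 26.2% → Harborview
Moderate: Providence 57/88 = 64.8%, Harborview 65/88 = 73.9% → Harborview
Overall: Providence 335/1559 = 21.5%, Harborview 554/1848 = 30.0% → Harborview
Harborview wins overall and in every case group — no reversal.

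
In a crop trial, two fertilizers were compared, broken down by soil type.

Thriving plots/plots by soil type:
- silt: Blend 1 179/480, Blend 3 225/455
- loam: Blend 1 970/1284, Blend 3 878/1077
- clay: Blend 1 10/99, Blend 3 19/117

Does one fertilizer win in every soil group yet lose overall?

No

Silt: Blend 1 179/480 = 37.3%, Blend 3 225/455 = 49.5% → Blend 3
Loam: Blend 1 970/1284 = 75.5%, Blend 3 878/1077 = 81.5% → Blend 3
Clay: Blend 1 10/99 = 10.1%, Blend 3 19/117 = 16.2% → Blend 3
Overall: Blend 1 1159/1863 = 62.2%, Blend 3 1122/1649 = 68.0% → Blend 3
Blend 3 wins overall and in every soil group — no reversal.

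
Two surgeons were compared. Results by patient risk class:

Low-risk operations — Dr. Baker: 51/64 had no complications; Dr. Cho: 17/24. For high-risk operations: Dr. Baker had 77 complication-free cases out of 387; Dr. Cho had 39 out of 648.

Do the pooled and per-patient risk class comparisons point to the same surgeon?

Yes

Low-risk: Dr. Baker 51/64 = 79.7%, Dr. Cho 17/24 = 70.8% → Dr. Baker
High-risk: Dr. Baker 77/387 = 19.9%, Dr. Cho 39/648 = 6.0% → Dr. Baker
Overall: Dr. Baker 128/451 = 28.4%, Dr. Cho 56/672 = 8.3% → Dr. Baker
Dr. Baker wins overall and in every patient risk group — no reversal.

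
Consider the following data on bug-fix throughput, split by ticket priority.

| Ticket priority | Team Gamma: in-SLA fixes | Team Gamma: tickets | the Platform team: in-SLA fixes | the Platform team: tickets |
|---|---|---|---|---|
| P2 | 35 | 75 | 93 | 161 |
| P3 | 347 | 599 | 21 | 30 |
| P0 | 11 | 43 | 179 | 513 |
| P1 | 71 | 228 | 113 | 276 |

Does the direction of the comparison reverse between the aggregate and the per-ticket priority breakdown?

P2: Team Gamma 35/75 = 46.7%, the Platform team 93/161 = 57.8% → the Platform team
P3: Team Gamma 347/599 = 57.9%, the Platform team 21/30 = 70.0% → the Platform team
P0: Team Gamma 11/43 = 25.6%, the Platform team 179/513 = 34.9% → the Platform team
P1: Team Gamma 71/228 = 31.1%, the Platform team 113/276 = 40.9% → the Platform team
Overall: Team Gamma 464/945 = 49.1%, the Platform team 406/980 = 41.4% → Team Gamma
The Platform team wins each ticket group but Team Gamma wins overall — the comparison reverses. The Platform team's tickets skew toward P0, which has a lower base rate.

Yes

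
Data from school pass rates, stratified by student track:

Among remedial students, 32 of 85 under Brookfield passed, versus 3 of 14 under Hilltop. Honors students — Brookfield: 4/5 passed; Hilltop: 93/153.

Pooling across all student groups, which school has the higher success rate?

Hilltop

Remedial: Brookfield 32/85 = 37.6%, Hilltop 3/14 = 21.4% → Brookfield
Honors: Brookfield 4/5 = 80.0%, Hilltop 93/153 = 60.8% → Brookfield
Overall: Brookfield 36/90 = 40.0%, Hilltop 96/167 = 57.5% → Hilltop
(Brookfield wins every student group but Hilltop wins overall — Brookfield's students skew toward the low-rate remedial group.)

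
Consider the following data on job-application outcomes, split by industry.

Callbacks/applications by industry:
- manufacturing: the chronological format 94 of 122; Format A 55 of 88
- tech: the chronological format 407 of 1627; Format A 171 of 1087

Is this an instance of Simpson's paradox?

Manufacturing: the chronological format 94/122 = 77.0%, Format A 55/88 = 62.5% → the chronological format
Tech: the chronological format 407/1627 = 25.0%, Format A 171/1087 = 15.7% → the chronological format
Overall: the chronological format 501/1749 = 28.6%, Format A 226/1175 = 19.2% → the chronological format
The chronological format wins overall and in every industry group — no reversal.

No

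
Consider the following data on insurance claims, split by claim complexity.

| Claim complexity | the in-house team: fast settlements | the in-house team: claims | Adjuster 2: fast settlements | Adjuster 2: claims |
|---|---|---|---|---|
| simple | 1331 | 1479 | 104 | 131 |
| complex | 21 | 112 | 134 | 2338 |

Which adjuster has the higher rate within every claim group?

Simple: the in-house team 1331/1479 = 90.0%, Adjuster 2 104/131 = 79.4% → the in-house team
Complex: the in-house team 21/112 = 18.8%, Adjuster 2 134/2338 = 5.7% → the in-house team
The in-house team has the higher rate in both groups.

the in-house team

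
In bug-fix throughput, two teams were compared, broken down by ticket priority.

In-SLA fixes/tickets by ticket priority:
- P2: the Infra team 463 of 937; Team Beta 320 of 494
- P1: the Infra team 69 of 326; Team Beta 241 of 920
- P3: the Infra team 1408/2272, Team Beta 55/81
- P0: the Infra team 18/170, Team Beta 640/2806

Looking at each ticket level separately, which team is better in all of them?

Team Beta

P2: the Infra team 463/937 = 49.4%, Team Beta 320/494 = 64.8% → Team Beta
P1: the Infra team 69/326 = 21.2%, Team Beta 241/920 = 26.2% → Team Beta
P3: the Infra team 1408/2272 = 62.0%, Team Beta 55/81 = 67.9% → Team Beta
P0: the Infra team 18/170 = 10.6%, Team Beta 640/2806 = 22.8% → Team Beta
Team Beta has the higher rate in all 4 groups.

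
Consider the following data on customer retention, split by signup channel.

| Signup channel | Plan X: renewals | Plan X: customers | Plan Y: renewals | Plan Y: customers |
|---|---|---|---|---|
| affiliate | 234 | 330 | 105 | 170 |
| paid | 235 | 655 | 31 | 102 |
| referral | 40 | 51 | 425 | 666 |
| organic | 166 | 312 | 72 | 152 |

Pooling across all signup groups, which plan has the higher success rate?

Affiliate: Plan X 234/330 = 70.9%, Plan Y 105/170 = 61.8% → Plan X
Paid: Plan X 235/655 = 35.9%, Plan Y 31/102 = 30.4% → Plan X
Referral: Plan X 40/51 = 78.4%, Plan Y 425/666 = 63.8% → Plan X
Organic: Plan X 166/312 = 53.2%, Plan Y 72/152 = 47.4% → Plan X
Overall: Plan X 675/1348 = 50.1%, Plan Y 633/1090 = 58.1% → Plan Y
(Plan X wins every signup group but Plan Y wins overall — Plan X's customers skew toward the low-rate paid group.)

Plan Y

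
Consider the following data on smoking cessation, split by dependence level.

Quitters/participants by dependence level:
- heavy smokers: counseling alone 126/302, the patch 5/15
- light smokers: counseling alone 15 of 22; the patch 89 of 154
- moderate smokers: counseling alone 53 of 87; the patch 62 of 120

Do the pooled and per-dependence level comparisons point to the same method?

Heavy smokers: counseling alone 126/302 = 41.7%, the patch 5/15 = 33.3% → counseling alone
Light smokers: counseling alone 15/22 = 68.2%, the patch 89/154 = 57.8% → counseling alone
Moderate smokers: counseling alone 53/87 = 60.9%, the patch 62/120 = 51.7% → counseling alone
Overall: counseling alone 194/411 = 47.2%, the patch 156/289 = 54.0% → the patch
Counseling alone wins each dependence group but the patch wins overall — the comparison reverses. Counseling alone's participants skew toward heavy smokers, which has a lower base rate.

No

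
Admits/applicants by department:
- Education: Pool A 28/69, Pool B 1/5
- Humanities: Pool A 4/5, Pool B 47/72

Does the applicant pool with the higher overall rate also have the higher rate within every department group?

No

Education: Pool A 28/69 = 40.6%, Pool B 1/5 = 20.0% → Pool A
Humanities: Pool A 4/5 = 80.0%, Pool B 47/72 = 65.3% → Pool A
Overall: Pool A 32/74 = 43.2%, Pool B 48/77 = 62.3% → Pool B
Pool A wins each department group but Pool B wins overall — the comparison reverses. Pool A's applicants skew toward Education, which has a lower base rate.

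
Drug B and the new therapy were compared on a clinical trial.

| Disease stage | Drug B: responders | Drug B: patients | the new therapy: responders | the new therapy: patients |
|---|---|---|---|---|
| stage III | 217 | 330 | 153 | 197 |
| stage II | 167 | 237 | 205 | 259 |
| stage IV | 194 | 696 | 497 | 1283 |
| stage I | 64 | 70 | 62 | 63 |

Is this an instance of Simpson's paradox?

No

Stage III: Drug B 217/330 = 65.8%, the new therapy 153/197 = 77.7% → the new therapy
Stage II: Drug B 167/237 = 70.5%, the new therapy 205/259 = 79.2% → the new therapy
Stage IV: Drug B 194/696 = 27.9%, the new therapy 497/1283 = 38.7% → the new therapy
Stage I: Drug B 64/70 = 91.4%, the new therapy 62/63 = 98.4% → the new therapy
Overall: Drug B 642/1333 = 48.2%, the new therapy 917/1802 = 50.9% → the new therapy
The new therapy wins overall and in every disease group — no reversal.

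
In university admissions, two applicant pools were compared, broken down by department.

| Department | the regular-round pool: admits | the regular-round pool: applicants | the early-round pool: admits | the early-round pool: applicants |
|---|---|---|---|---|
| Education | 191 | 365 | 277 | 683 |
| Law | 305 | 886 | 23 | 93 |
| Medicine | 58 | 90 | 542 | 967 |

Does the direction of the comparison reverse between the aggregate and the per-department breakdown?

Education: the regular-round pool 191/365 = 52.3%, the early-round pool 277/683 = 40.6% → the regular-round pool
Law: the regular-round pool 305/886 = 34.4%, the early-round pool 23/93 = 24.7% → the regular-round pool
Medicine: the regular-round pool 58/90 = 64.4%, the early-round pool 542/967 = 56.0% → the regular-round pool
Overall: the regular-round pool 554/1341 = 41.3%, the early-round pool 842/1743 = 48.3% → the early-round pool
The regular-round pool wins each department group but the early-round pool wins overall — the comparison reverses. The regular-round pool's applicants skew toward Law, which has a lower base rate.

Yes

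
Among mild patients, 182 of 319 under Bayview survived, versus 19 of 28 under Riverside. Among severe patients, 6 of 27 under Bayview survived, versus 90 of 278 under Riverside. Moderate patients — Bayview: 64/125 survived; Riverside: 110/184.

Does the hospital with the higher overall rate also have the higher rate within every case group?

Mild: Bayview 182/319 = 57.1%, Riverside 19/28 = 67.9% → Riverside
Severe: Bayview 6/27 = 22.2%, Riverside 90/278 = 32.4% → Riverside
Moderate: Bayview 64/125 = 51.2%, Riverside 110/184 = 59.8% → Riverside
Overall: Bayview 252/471 = 53.5%, Riverside 219/490 = 44.7% → Bayview
Riverside wins each case group but Bayview wins overall — the comparison reverses. Riverside's patients skew toward severe, which has a lower base rate.

No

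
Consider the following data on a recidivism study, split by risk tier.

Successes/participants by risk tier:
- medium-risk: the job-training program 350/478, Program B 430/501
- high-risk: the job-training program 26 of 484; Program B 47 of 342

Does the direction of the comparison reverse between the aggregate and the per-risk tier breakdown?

Medium-risk: the job-training program 350/478 = 73.2%, Program B 430/501 = 85.8% → Program B
High-risk: the job-training program 26/484 = 5.4%, Program B 47/342 = 13.7% → Program B
Overall: the job-training program 376/962 = 39.1%, Program B 477/843 = 56.6% → Program B
Program B wins overall and in every risk group — no reversal.

No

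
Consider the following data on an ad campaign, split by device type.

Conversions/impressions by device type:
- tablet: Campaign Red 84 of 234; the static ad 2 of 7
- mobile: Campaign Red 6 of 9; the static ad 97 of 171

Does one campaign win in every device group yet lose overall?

Yes

Tablet: Campaign Red 84/234 = 35.9%, the static ad 2/7 = 28.6% → Campaign Red
Mobile: Campaign Red 6/9 = 66.7%, the static ad 97/171 = 56.7% → Campaign Red
Overall: Campaign Red 90/243 = 37.0%, the static ad 99/178 = 55.6% → the static ad
Campaign Red wins each device group but the static ad wins overall — the comparison reverses. Campaign Red's impressions skew toward tablet, which has a lower base rate.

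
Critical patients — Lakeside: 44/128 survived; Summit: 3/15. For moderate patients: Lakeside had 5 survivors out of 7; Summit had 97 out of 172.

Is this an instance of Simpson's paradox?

Yes

Critical: Lakeside 44/128 = 34.4%, Summit 3/15 = 20.0% → Lakeside
Moderate: Lakeside 5/7 = 71.4%, Summit 97/172 = 56.4% → Lakeside
Overall: Lakeside 49/135 = 36.3%, Summit 100/187 = 53.5% → Summit
Lakeside wins each case group but Summit wins overall — the comparison reverses. Lakeside's patients skew toward critical, which has a lower base rate.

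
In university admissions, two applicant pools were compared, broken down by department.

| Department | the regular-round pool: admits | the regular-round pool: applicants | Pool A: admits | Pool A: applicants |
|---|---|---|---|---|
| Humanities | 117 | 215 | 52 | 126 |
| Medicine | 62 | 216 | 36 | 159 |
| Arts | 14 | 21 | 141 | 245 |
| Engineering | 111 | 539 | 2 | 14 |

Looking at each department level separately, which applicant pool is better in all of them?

the regular-round pool

Humanities: the regular-round pool 117/215 = 54.4%, Pool A 52/126 = 41.3% → the regular-round pool
Medicine: the regular-round pool 62/216 = 28.7%, Pool A 36/159 = 22.6% → the regular-round pool
Arts: the regular-round pool 14/21 = 66.7%, Pool A 141/245 = 57.6% → the regular-round pool
Engineering: the regular-round pool 111/539 = 20.6%, Pool A 2/14 = 14.3% → the regular-round pool
The regular-round pool has the higher rate in all 4 groups.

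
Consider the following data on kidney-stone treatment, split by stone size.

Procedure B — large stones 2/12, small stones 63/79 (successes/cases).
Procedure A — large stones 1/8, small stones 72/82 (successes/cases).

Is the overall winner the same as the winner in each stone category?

Large stones: Procedure B 2/12 = 16.7%, Procedure A 1/8 = 12.5% → Procedure B
Small stones: Procedure B 63/79 = 79.7%, Procedure A 72/82 = 87.8% → Procedure A
Overall: Procedure B 65/91 = 71.4%, Procedure A 73/90 = 81.1% → Procedure A
Neither sweeps: Procedure B wins 1 of 2 groups, Procedure A wins 1. Procedure A wins overall but not every group — no Simpson reversal.

No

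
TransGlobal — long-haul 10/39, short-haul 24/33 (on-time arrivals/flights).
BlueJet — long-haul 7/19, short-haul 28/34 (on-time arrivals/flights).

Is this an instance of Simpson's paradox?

No

Long-haul: TransGlobal 10/39 = 25.6%, BlueJet 7/19 = 36.8% → BlueJet
Short-haul: TransGlobal 24/33 = 72.7%, BlueJet 28/34 = 82.4% → BlueJet
Overall: TransGlobal 34/72 = 47.2%, BlueJet 35/53 = 66.0% → BlueJet
BlueJet wins overall and in every route group — no reversal.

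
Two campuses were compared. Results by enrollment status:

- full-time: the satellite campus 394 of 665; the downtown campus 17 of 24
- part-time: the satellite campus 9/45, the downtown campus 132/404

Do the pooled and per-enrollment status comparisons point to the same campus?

No

Full-time: the satellite campus 394/665 = 59.2%, the downtown campus 17/24 = 70.8% → the downtown campus
Part-time: the satellite campus 9/45 = 20.0%, the downtown campus 132/404 = 32.7% → the downtown campus
Overall: the satellite campus 403/710 = 56.8%, the downtown campus 149/428 = 34.8% → the satellite campus
The downtown campus wins each enrollment group but the satellite campus wins overall — the comparison reverses. The downtown campus's students skew toward part-time, which has a lower base rate.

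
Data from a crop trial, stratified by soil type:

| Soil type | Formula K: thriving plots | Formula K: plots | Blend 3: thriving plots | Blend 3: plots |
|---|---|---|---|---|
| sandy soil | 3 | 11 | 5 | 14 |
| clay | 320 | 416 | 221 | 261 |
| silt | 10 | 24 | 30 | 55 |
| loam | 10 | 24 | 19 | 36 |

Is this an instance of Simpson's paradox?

Sandy soil: Formula K 3/11 = 27.3%, Blend 3 5/14 = 35.7% → Blend 3
Clay: Formula K 320/416 = 76.9%, Blend 3 221/261 = 84.7% → Blend 3
Silt: Formula K 10/24 = 41.7%, Blend 3 30/55 = 54.5% → Blend 3
Loam: Formula K 10/24 = 41.7%, Blend 3 19/36 = 52.8% → Blend 3
Overall: Formula K 343/475 = 72.2%, Blend 3 275/366 = 75.1% → Blend 3
Blend 3 wins overall and in every soil group — no reversal.

No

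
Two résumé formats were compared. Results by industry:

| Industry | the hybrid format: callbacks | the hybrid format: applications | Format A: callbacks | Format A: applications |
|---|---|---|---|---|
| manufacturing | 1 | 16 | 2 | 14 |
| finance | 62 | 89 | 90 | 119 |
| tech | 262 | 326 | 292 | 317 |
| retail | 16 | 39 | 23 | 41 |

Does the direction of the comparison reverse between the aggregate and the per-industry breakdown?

No

Manufacturing: the hybrid format 1/16 = 6.2%, Format A 2/14 = 14.3% → Format A
Finance: the hybrid format 62/89 = 69.7%, Format A 90/119 = 75.6% → Format A
Tech: the hybrid format 262/326 = 80.4%, Format A 292/317 = 92.1% → Format A
Retail: the hybrid format 16/39 = 41.0%, Format A 23/41 = 56.1% → Format A
Overall: the hybrid format 341/470 = 72.6%, Format A 407/491 = 82.9% → Format A
Format A wins overall and in every industry group — no reversal.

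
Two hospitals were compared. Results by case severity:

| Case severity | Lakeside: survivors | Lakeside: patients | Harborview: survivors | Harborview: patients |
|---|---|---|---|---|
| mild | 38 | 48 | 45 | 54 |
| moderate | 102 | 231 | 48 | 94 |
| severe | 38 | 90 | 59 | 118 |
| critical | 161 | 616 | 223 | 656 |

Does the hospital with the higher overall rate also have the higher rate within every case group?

Yes

Mild: Lakeside 38/48 = 79.2%, Harborview 45/54 = 83.3% → Harborview
Moderate: Lakeside 102/231 = 44.2%, Harborview 48/94 = 51.1% → Harborview
Severe: Lakeside 38/90 = 42.2%, Harborview 59/118 = 50.0% → Harborview
Critical: Lakeside 161/616 = 26.1%, Harborview 223/656 = 34.0% → Harborview
Overall: Lakeside 339/985 = 34.4%, Harborview 375/922 = 40.7% → Harborview
Harborview wins overall and in every case group — no reversal.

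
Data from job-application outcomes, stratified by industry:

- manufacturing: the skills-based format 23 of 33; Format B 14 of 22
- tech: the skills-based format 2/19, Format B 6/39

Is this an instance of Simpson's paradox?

No

Manufacturing: the skills-based format 23/33 = 69.7%, Format B 14/22 = 63.6% → the skills-based format
Tech: the skills-based format 2/19 = 10.5%, Format B 6/39 = 15.4% → Format B
Overall: the skills-based format 25/52 = 48.1%, Format B 20/61 = 32.8% → the skills-based format
Neither sweeps: the skills-based format wins 1 of 2 groups, Format B wins 1. The skills-based format wins overall but not every group — no Simpson reversal.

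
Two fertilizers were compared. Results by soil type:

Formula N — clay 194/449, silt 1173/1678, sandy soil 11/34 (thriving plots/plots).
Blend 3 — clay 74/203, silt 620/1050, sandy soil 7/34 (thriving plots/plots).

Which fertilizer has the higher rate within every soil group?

Clay: Formula N 194/449 = 43.2%, Blend 3 74/203 = 36.5% → Formula N
Silt: Formula N 1173/1678 = 69.9%, Blend 3 620/1050 = 59.0% → Formula N
Sandy soil: Formula N 11/34 = 32.4%, Blend 3 7/34 = 20.6% → Formula N
Formula N has the higher rate in all 3 groups.

Formula N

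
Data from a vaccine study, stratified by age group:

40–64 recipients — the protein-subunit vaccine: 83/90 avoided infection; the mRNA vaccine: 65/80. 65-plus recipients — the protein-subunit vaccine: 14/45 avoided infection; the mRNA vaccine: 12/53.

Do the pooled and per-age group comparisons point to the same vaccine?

40–64: the protein-subunit vaccine 83/90 = 92.2%, the mRNA vaccine 65/80 = 81.2% → the protein-subunit vaccine
65-plus: the protein-subunit vaccine 14/45 = 31.1%, the mRNA vaccine 12/53 = 22.6% → the protein-subunit vaccine
Overall: the protein-subunit vaccine 97/135 = 71.9%, the mRNA vaccine 77/133 = 57.9% → the protein-subunit vaccine
The protein-subunit vaccine wins overall and in every age group — no reversal.

Yes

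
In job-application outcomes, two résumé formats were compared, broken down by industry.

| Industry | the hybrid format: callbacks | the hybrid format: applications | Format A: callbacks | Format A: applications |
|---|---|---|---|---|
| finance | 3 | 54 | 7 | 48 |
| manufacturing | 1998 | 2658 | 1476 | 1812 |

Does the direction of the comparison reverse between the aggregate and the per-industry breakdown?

Finance: the hybrid format 3/54 = 5.6%, Format A 7/48 = 14.6% → Format A
Manufacturing: the hybrid format 1998/2658 = 75.2%, Format A 1476/1812 = 81.5% → Format A
Overall: the hybrid format 2001/2712 = 73.8%, Format A 1483/1860 = 79.7% → Format A
Format A wins overall and in every industry group — no reversal.

No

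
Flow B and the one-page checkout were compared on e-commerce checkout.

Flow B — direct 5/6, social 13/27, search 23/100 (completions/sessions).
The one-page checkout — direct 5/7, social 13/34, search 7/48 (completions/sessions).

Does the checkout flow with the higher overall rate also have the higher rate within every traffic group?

Direct: Flow B 5/6 = 83.3%, the one-page checkout 5/7 = 71.4% → Flow B
Social: Flow B 13/27 = 48.1%, the one-page checkout 13/34 = 38.2% → Flow B
Search: Flow B 23/100 = 23.0%, the one-page checkout 7/48 = 14.6% → Flow B
Overall: Flow B 41/133 = 30.8%, the one-page checkout 25/89 = 28.1% → Flow B
Flow B wins overall and in every traffic group — no reversal.

Yes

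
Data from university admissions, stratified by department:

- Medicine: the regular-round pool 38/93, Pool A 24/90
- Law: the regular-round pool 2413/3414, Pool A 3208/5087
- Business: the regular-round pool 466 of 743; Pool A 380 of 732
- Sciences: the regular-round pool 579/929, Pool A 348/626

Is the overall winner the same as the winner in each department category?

Medicine: the regular-round pool 38/93 = 40.9%, Pool A 24/90 = 26.7% → the regular-round pool
Law: the regular-round pool 2413/3414 = 70.7%, Pool A 3208/5087 = 63.1% → the regular-round pool
Business: the regular-round pool 466/743 = 62.7%, Pool A 380/732 = 51.9% → the regular-round pool
Sciences: the regular-round pool 579/929 = 62.3%, Pool A 348/626 = 55.6% → the regular-round pool
Overall: the regular-round pool 3496/5179 = 67.5%, Pool A 3960/6535 = 60.6% → the regular-round pool
The regular-round pool wins overall and in every department group — no reversal.

Yes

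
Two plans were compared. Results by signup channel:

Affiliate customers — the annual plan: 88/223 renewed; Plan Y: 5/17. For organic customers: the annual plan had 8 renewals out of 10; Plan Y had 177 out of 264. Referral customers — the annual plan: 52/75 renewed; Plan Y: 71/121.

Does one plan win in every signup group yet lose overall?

Yes

Affiliate: the annual plan 88/223 = 39.5%, Plan Y 5/17 = 29.4% → the annual plan
Organic: the annual plan 8/10 = 80.0%, Plan Y 177/264 = 67.0% → the annual plan
Referral: the annual plan 52/75 = 69.3%, Plan Y 71/121 = 58.7% → the annual plan
Overall: the annual plan 148/308 = 48.1%, Plan Y 253/402 = 62.9% → Plan Y
The annual plan wins each signup group but Plan Y wins overall — the comparison reverses. The annual plan's customers skew toward affiliate, which has a lower base rate.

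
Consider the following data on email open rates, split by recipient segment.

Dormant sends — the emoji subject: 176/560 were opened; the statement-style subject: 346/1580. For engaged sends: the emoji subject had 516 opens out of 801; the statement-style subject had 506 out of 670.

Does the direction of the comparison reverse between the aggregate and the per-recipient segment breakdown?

No

Dormant: the emoji subject 176/560 = 31.4%, the statement-style subject 346/1580 = 21.9% → the emoji subject
Engaged: the emoji subject 516/801 = 64.4%, the statement-style subject 506/670 = 75.5% → the statement-style subject
Overall: the emoji subject 692/1361 = 50.8%, the statement-style subject 852/2250 = 37.9% → the emoji subject
Neither sweeps: the emoji subject wins 1 of 2 groups, the statement-style subject wins 1. The emoji subject wins overall but not every group — no Simpson reversal.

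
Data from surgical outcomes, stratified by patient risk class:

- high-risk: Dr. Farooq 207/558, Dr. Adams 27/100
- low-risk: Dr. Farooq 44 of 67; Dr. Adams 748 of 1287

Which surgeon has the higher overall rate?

High-risk: Dr. Farooq 207/558 = 37.1%, Dr. Adams 27/100 = 27.0% → Dr. Farooq
Low-risk: Dr. Farooq 44/67 = 65.7%, Dr. Adams 748/1287 = 58.1% → Dr. Farooq
Overall: Dr. Farooq 251/625 = 40.2%, Dr. Adams 775/1387 = 55.9% → Dr. Adams
(Dr. Farooq wins every patient risk group but Dr. Adams wins overall — Dr. Farooq's operations skew toward the low-rate high-risk group.)

Dr. Adams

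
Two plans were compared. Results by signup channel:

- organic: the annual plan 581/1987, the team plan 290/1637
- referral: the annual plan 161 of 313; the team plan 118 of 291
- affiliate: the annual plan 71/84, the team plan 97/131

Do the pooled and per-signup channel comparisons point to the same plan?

Yes

Organic: the annual plan 581/1987 = 29.2%, the team plan 290/1637 = 17.7% → the annual plan
Referral: the annual plan 161/313 = 51.4%, the team plan 118/291 = 40.5% → the annual plan
Affiliate: the annual plan 71/84 = 84.5%, the team plan 97/131 = 74.0% → the annual plan
Overall: the annual plan 813/2384 = 34.1%, the team plan 505/2059 = 24.5% → the annual plan
The annual plan wins overall and in every signup group — no reversal.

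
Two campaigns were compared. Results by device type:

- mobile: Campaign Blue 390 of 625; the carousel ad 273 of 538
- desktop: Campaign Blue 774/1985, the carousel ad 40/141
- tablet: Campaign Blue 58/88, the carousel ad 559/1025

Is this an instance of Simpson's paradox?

Yes

Mobile: Campaign Blue 390/625 = 62.4%, the carousel ad 273/538 = 50.7% → Campaign Blue
Desktop: Campaign Blue 774/1985 = 39.0%, the carousel ad 40/141 = 28.4% → Campaign Blue
Tablet: Campaign Blue 58/88 = 65.9%, the carousel ad 559/1025 = 54.5% → Campaign Blue
Overall: Campaign Blue 1222/2698 = 45.3%, the carousel ad 872/1704 = 51.2% → the carousel ad
Campaign Blue wins each device group but the carousel ad wins overall — the comparison reverses. Campaign Blue's impressions skew toward desktop, which has a lower base rate.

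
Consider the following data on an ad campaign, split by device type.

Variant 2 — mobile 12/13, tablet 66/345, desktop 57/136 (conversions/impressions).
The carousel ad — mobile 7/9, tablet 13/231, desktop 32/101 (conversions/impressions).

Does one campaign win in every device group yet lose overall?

Mobile: Variant 2 12/13 = 92.3%, the carousel ad 7/9 = 77.8% → Variant 2
Tablet: Variant 2 66/345 = 19.1%, the carousel ad 13/231 = 5.6% → Variant 2
Desktop: Variant 2 57/136 = 41.9%, the carousel ad 32/101 = 31.7% → Variant 2
Overall: Variant 2 135/494 = 27.3%, the carousel ad 52/341 = 15.2% → Variant 2
Variant 2 wins overall and in every device group — no reversal.

No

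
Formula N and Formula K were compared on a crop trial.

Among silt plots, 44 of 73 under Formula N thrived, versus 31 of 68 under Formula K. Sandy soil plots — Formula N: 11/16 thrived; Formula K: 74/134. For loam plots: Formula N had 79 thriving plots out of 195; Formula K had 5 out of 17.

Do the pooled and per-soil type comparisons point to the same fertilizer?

No

Silt: Formula N 44/73 = 60.3%, Formula K 31/68 = 45.6% → Formula N
Sandy soil: Formula N 11/16 = 68.8%, Formula K 74/134 = 55.2% → Formula N
Loam: Formula N 79/195 = 40.5%, Formula K 5/17 = 29.4% → Formula N
Overall: Formula N 134/284 = 47.2%, Formula K 110/219 = 50.2% → Formula K
Formula N wins each soil group but Formula K wins overall — the comparison reverses. Formula N's plots skew toward loam, which has a lower base rate.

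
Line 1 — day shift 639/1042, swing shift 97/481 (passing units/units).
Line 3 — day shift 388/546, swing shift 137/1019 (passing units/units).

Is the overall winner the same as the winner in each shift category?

No

Day shift: Line 1 639/1042 = 61.3%, Line 3 388/546 = 71.1% → Line 3
Swing shift: Line 1 97/481 = 20.2%, Line 3 137/1019 = 13.4% → Line 1
Overall: Line 1 736/1523 = 48.3%, Line 3 525/1565 = 33.5% → Line 1
Neither sweeps: Line 1 wins 1 of 2 groups, Line 3 wins 1. Line 1 wins overall but not every group — no Simpson reversal.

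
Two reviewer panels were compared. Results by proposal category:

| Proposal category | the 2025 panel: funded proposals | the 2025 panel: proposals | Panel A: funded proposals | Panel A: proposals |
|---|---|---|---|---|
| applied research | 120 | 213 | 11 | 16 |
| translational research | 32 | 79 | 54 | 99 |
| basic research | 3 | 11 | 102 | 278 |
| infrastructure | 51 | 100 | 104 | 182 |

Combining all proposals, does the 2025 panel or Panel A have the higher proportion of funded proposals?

the 2025 panel

Applied research: the 2025 panel 120/213 = 56.3%, Panel A 11/16 = 68.8% → Panel A
Translational research: the 2025 panel 32/79 = 40.5%, Panel A 54/99 = 54.5% → Panel A
Basic research: the 2025 panel 3/11 = 27.3%, Panel A 102/278 = 36.7% → Panel A
Infrastructure: the 2025 panel 51/100 = 51.0%, Panel A 104/182 = 57.1% → Panel A
Overall: the 2025 panel 206/403 = 51.1%, Panel A 271/575 = 47.1% → the 2025 panel
(Panel A wins every proposal group but the 2025 panel wins overall — Panel A's proposals skew toward the low-rate basic research group.)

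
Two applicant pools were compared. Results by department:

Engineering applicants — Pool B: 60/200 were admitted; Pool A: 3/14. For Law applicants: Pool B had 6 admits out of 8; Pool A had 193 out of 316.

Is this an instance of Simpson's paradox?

Engineering: Pool B 60/200 = 30.0%, Pool A 3/14 = 21.4% → Pool B
Law: Pool B 6/8 = 75.0%, Pool A 193/316 = 61.1% → Pool B
Overall: Pool B 66/208 = 31.7%, Pool A 196/330 = 59.4% → Pool A
Pool B wins each department group but Pool A wins overall — the comparison reverses. Pool B's applicants skew toward Engineering, which has a lower base rate.

Yes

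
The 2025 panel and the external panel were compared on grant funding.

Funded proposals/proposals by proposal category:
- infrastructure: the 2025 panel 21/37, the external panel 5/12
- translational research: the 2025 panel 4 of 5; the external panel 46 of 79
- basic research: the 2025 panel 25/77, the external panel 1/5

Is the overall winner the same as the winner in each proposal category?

Infrastructure: the 2025 panel 21/37 = 56.8%, the external panel 5/12 = 41.7% → the 2025 panel
Translational research: the 2025 panel 4/5 = 80.0%, the external panel 46/79 = 58.2% → the 2025 panel
Basic research: the 2025 panel 25/77 = 32.5%, the external panel 1/5 = 20.0% → the 2025 panel
Overall: the 2025 panel 50/119 = 42.0%, the external panel 52/96 = 54.2% → the external panel
The 2025 panel wins each proposal group but the external panel wins overall — the comparison reverses. The 2025 panel's proposals skew toward basic research, which has a lower base rate.

No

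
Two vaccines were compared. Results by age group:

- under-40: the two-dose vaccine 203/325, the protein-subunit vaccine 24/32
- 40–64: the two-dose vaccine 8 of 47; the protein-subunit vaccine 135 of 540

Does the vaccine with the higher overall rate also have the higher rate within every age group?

Under-40: the two-dose vaccine 203/325 = 62.5%, the protein-subunit vaccine 24/32 = 75.0% → the protein-subunit vaccine
40–64: the two-dose vaccine 8/47 = 17.0%, the protein-subunit vaccine 135/540 = 25.0% → the protein-subunit vaccine
Overall: the two-dose vaccine 211/372 = 56.7%, the protein-subunit vaccine 159/572 = 27.8% → the two-dose vaccine
The protein-subunit vaccine wins each age group but the two-dose vaccine wins overall — the comparison reverses. The protein-subunit vaccine's recipients skew toward 40–64, which has a lower base rate.

No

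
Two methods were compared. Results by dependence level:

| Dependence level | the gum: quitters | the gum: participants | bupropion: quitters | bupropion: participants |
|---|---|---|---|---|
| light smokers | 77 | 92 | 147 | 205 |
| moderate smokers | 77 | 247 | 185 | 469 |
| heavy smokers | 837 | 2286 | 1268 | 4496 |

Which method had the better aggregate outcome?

the gum

Light smokers: the gum 77/92 = 83.7%, bupropion 147/205 = 71.7% → the gum
Moderate smokers: the gum 77/247 = 31.2%, bupropion 185/469 = 39.4% → bupropion
Heavy smokers: the gum 837/2286 = 36.6%, bupropion 1268/4496 = 28.2% → the gum
Overall: the gum 991/2625 = 37.8%, bupropion 1600/5170 = 30.9% → the gum
(Neither sweeps every dependence group, but the gum has the higher pooled rate.)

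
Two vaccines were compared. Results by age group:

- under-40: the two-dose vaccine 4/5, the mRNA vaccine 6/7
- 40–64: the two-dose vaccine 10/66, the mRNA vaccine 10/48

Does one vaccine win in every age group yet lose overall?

Under-40: the two-dose vaccine 4/5 = 80.0%, the mRNA vaccine 6/7 = 85.7% → the mRNA vaccine
40–64: the two-dose vaccine 10/66 = 15.2%, the mRNA vaccine 10/48 = 20.8% → the mRNA vaccine
Overall: the two-dose vaccine 14/71 = 19.7%, the mRNA vaccine 16/55 = 29.1% → the mRNA vaccine
The mRNA vaccine wins overall and in every age group — no reversal.

No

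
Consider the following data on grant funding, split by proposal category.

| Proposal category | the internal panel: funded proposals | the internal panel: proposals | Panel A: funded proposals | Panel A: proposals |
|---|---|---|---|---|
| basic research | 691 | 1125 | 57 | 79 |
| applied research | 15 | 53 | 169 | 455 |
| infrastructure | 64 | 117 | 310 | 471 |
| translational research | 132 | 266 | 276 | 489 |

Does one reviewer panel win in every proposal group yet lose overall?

Yes

Basic research: the internal panel 691/1125 = 61.4%, Panel A 57/79 = 72.2% → Panel A
Applied research: the internal panel 15/53 = 28.3%, Panel A 169/455 = 37.1% → Panel A
Infrastructure: the internal panel 64/117 = 54.7%, Panel A 310/471 = 65.8% → Panel A
Translational research: the internal panel 132/266 = 49.6%, Panel A 276/489 = 56.4% → Panel A
Overall: the internal panel 902/1561 = 57.8%, Panel A 812/1494 = 54.4% → the internal panel
Panel A wins each proposal group but the internal panel wins overall — the comparison reverses. Panel A's proposals skew toward applied research, which has a lower base rate.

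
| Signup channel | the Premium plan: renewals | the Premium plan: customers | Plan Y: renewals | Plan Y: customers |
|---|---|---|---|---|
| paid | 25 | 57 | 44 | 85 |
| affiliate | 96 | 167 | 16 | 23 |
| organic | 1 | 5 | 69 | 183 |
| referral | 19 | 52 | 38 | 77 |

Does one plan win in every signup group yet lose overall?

Yes

Paid: the Premium plan 25/57 = 43.9%, Plan Y 44/85 = 51.8% → Plan Y
Affiliate: the Premium plan 96/167 = 57.5%, Plan Y 16/23 = 69.6% → Plan Y
Organic: the Premium plan 1/5 = 20.0%, Plan Y 69/183 = 37.7% → Plan Y
Referral: the Premium plan 19/52 = 36.5%, Plan Y 38/77 = 49.4% → Plan Y
Overall: the Premium plan 141/281 = 50.2%, Plan Y 167/368 = 45.4% → the Premium plan
Plan Y wins each signup group but the Premium plan wins overall — the comparison reverses. Plan Y's customers skew toward organic, which has a lower base rate.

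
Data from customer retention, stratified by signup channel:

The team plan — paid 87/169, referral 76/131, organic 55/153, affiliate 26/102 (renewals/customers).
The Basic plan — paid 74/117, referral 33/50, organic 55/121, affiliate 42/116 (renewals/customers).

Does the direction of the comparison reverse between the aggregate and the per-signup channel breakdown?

Paid: the team plan 87/169 = 51.5%, the Basic plan 74/117 = 63.2% → the Basic plan
Referral: the team plan 76/131 = 58.0%, the Basic plan 33/50 = 66.0% → the Basic plan
Organic: the team plan 55/153 = 35.9%, the Basic plan 55/121 = 45.5% → the Basic plan
Affiliate: the team plan 26/102 = 25.5%, the Basic plan 42/116 = 36.2% → the Basic plan
Overall: the team plan 244/555 = 44.0%, the Basic plan 204/404 = 50.5% → the Basic plan
The Basic plan wins overall and in every signup group — no reversal.

No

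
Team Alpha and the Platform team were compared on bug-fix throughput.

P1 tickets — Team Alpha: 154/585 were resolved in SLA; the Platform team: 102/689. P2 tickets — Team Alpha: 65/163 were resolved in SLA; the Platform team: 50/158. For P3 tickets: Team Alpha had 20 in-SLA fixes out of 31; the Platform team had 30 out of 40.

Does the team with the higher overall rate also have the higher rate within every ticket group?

P1: Team Alpha 154/585 = 26.3%, the Platform team 102/689 = 14.8% → Team Alpha
P2: Team Alpha 65/163 = 39.9%, the Platform team 50/158 = 31.6% → Team Alpha
P3: Team Alpha 20/31 = 64.5%, the Platform team 30/40 = 75.0% → the Platform team
Overall: Team Alpha 239/779 = 30.7%, the Platform team 182/887 = 20.5% → Team Alpha
Neither sweeps: Team Alpha wins 2 of 3 groups, the Platform team wins 1. Team Alpha wins overall but not every group — no Simpson reversal.

No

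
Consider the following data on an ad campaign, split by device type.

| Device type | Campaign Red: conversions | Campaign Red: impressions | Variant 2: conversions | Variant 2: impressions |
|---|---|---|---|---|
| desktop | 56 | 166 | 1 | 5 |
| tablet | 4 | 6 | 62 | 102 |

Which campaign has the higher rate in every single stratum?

Desktop: Campaign Red 56/166 = 33.7%, Variant 2 1/5 = 20.0% → Campaign Red
Tablet: Campaign Red 4/6 = 66.7%, Variant 2 62/102 = 60.8% → Campaign Red
Campaign Red has the higher rate in both groups.

Campaign Red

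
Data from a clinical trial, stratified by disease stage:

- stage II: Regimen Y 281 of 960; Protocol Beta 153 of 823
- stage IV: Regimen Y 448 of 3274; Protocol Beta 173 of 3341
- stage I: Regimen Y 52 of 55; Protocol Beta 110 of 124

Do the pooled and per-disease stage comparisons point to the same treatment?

Yes

Stage II: Regimen Y 281/960 = 29.3%, Protocol Beta 153/823 = 18.6% → Regimen Y
Stage IV: Regimen Y 448/3274 = 13.7%, Protocol Beta 173/3341 = 5.2% → Regimen Y
Stage I: Regimen Y 52/55 = 94.5%, Protocol Beta 110/124 = 88.7% → Regimen Y
Overall: Regimen Y 781/4289 = 18.2%, Protocol Beta 436/4288 = 10.2% → Regimen Y
Regimen Y wins overall and in every disease group — no reversal.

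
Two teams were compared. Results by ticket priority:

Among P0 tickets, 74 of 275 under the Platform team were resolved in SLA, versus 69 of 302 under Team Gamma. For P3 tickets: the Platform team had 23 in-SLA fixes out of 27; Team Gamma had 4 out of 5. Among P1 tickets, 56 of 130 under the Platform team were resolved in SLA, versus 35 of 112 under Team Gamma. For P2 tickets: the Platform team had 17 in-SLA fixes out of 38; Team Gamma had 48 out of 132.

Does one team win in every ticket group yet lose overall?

P0: the Platform team 74/275 = 26.9%, Team Gamma 69/302 = 22.8% → the Platform team
P3: the Platform team 23/27 = 85.2%, Team Gamma 4/5 = 80.0% → the Platform team
P1: the Platform team 56/130 = 43.1%, Team Gamma 35/112 = 31.2% → the Platform team
P2: the Platform team 17/38 = 44.7%, Team Gamma 48/132 = 36.4% → the Platform team
Overall: the Platform team 170/470 = 36.2%, Team Gamma 156/551 = 28.3% → the Platform team
The Platform team wins overall and in every ticket group — no reversal.

No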